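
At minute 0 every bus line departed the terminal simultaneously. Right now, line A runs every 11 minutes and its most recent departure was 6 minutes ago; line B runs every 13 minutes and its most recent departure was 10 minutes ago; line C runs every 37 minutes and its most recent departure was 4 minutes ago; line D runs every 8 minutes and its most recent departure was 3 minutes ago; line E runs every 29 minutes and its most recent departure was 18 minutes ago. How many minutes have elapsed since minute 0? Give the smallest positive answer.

1084067

The moduli are pairwise coprime; N = 11·13·37·8·29 = 1227512.
N/11 = 111592; 111592 ≡ 8 (mod 11); 8·7 ≡ 1, so inverse 7.
N/13 = 94424; 94424 ≡ 5 (mod 13); 5·8 ≡ 1, so inverse 8.
N/37 = 33176; 33176 ≡ 24 (mod 37); 24·17 ≡ 1, so inverse 17.
N/8 = 153439; 153439 ≡ 7 (mod 8); 7·7 ≡ 1, so inverse 7.
N/29 = 42328; 42328 ≡ 17 (mod 29); 17·12 ≡ 1, so inverse 12.
t ≡ 6·111592·7 + 10·94424·8 + 4·33176·17 + 3·153439·7 + 18·42328·12 = 26861819.
26861819 mod 1227512 = 1084067.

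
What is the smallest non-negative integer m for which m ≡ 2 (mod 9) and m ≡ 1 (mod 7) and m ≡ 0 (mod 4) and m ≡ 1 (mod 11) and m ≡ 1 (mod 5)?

From m ≡ 2 (mod 9) write m = 2 + 9t. Substituting into m ≡ 1 (mod 7) gives 9t ≡ 6 (mod 7), and since 2⁻¹ ≡ 4 (mod 7), t ≡ 3. Hence m ≡ 2 + 9·3 = 29 (mod 63).
From m ≡ 29 (mod 63) write m = 29 + 63t. Substituting into m ≡ 0 (mod 4) gives 63t ≡ 3 (mod 4), and since 3⁻¹ ≡ 3 (mod 4), t ≡ 1. Hence m ≡ 29 + 63·1 = 92 (mod 252).
From m ≡ 92 (mod 252) write m = 92 + 252t. Substituting into m ≡ 1 (mod 11) gives 252t ≡ 8 (mod 11), and since 10⁻¹ ≡ 10 (mod 11), t ≡ 3. Hence m ≡ 92 + 252·3 = 848 (mod 2772).
From m ≡ 848 (mod 2772) write m = 848 + 2772t. Substituting into m ≡ 1 (mod 5) gives 2772t ≡ 3 (mod 5), and since 2⁻¹ ≡ 3 (mod 5), t ≡ 4. Hence m ≡ 848 + 2772·4 = 11936 (mod 13860).

11936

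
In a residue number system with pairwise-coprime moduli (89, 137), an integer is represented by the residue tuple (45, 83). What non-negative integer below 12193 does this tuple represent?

5563

From x ≡ 45 (mod 89) write x = 45 + 89t. Substituting into x ≡ 83 (mod 137) gives 89t ≡ 38 (mod 137), and since 89⁻¹ ≡ 117 (mod 137), t ≡ 62. Hence x ≡ 45 + 89·62 = 5563 (mod 12193).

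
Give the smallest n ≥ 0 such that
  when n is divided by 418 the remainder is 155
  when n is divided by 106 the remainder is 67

Combine the congruences pairwise.
gcd(418, 106) = 2 and 2 | (67 − 155), so the pair is consistent; merging gives n ≡ 21055 (mod 22154), where 22154 = lcm(418, 106).
The solution is unique modulo lcm(418, 106) = 22154.

21055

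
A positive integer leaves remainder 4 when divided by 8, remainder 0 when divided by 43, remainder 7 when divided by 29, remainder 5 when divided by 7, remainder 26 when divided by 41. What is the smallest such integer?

520644

From x ≡ 4 (mod 8) write x = 4 + 8t. Substituting into x ≡ 0 (mod 43) gives 8t ≡ 39 (mod 43), and since 8⁻¹ ≡ 27 (mod 43), t ≡ 21. Hence x ≡ 4 + 8·21 = 172 (mod 344).
From x ≡ 172 (mod 344) write x = 172 + 344t. Substituting into x ≡ 7 (mod 29) gives 344t ≡ 9 (mod 29), and since 25⁻¹ ≡ 7 (mod 29), t ≡ 5. Hence x ≡ 172 + 344·5 = 1892 (mod 9976).
From x ≡ 1892 (mod 9976) write x = 1892 + 9976t. Substituting into x ≡ 5 (mod 7) gives 9976t ≡ 3 (mod 7), and since 1⁻¹ ≡ 1 (mod 7), t ≡ 3. Hence x ≡ 1892 + 9976·3 = 31820 (mod 69832).
From x ≡ 31820 (mod 69832) write x = 31820 + 69832t. Substituting into x ≡ 26 (mod 41) gives 69832t ≡ 22 (mod 41), and since 9⁻¹ ≡ 32 (mod 41), t ≡ 7. Hence x ≡ 31820 + 69832·7 = 520644 (mod 2863112).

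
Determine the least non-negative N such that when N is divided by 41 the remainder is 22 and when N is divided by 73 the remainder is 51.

Combine the congruences pairwise.
From N ≡ 22 (mod 41) write N = 22 + 41t. Substituting into N ≡ 51 (mod 73) gives 41t ≡ 29 (mod 73), and since 41⁻¹ ≡ 57 (mod 73), t ≡ 47. Hence N ≡ 22 + 41·47 = 1949 (mod 2993).

1949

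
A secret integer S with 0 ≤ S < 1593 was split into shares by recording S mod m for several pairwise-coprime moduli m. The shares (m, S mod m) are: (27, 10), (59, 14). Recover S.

Combine the congruences pairwise.
From S ≡ 10 (mod 27) write S = 10 + 27t. Substituting into S ≡ 14 (mod 59) gives 27t ≡ 4 (mod 59), and since 27⁻¹ ≡ 35 (mod 59), t ≡ 22. Hence S ≡ 10 + 27·22 = 604 (mod 1593).

604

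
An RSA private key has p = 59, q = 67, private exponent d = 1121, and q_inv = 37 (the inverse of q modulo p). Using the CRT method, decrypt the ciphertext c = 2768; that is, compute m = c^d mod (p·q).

d_p = d mod (p−1) = 1121 mod 58 = 19; d_q = d mod (q−1) = 65.
m₁ = c^(d_p) mod p: c ≡ 54 (mod 59), and 54^19 mod 59 = 44.
m₂ = c^(d_q) mod q: c ≡ 21 (mod 67), and 21^65 mod 67 = 16.
h = q_inv·(m₁ − m₂) mod p = 37·(44 − 16) mod 59 = 33.
m = m₂ + h·q = 16 + 33·67 = 2227.

2227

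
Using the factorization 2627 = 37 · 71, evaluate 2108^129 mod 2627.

Mod 37: 2108 ≡ 36; by Fermat, exponent reduces to 129 mod 36 = 21; 36^21 ≡ 36 (mod 37).
Mod 71: 2108 ≡ 49; by Fermat, exponent reduces to 129 mod 70 = 59; 49^59 ≡ 43 (mod 71).
Combine by CRT: x ≡ 36 (mod 37), x ≡ 43 (mod 71) ⇒ x ≡ 1960 (mod 2627).

1960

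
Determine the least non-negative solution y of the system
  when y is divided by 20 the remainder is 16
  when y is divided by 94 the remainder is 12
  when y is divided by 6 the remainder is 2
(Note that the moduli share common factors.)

2456

gcd(20, 94) = 2 and 2 | (12 − 16), so the pair is consistent; merging gives y ≡ 576 (mod 940), where 940 = lcm(20, 94).
gcd(940, 6) = 2 and 2 | (2 − 576), so the pair is consistent; merging gives y ≡ 2456 (mod 2820), where 2820 = lcm(940, 6).
The solution is unique modulo lcm(20, 94, 6) = 2820.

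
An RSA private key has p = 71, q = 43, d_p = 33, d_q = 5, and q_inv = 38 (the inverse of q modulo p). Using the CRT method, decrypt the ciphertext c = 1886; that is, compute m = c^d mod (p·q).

m₁ = c^(d_p) mod p: c ≡ 40 (mod 71), and 40^33 mod 71 = 43.
m₂ = c^(d_q) mod q: c ≡ 37 (mod 43), and 37^5 mod 43 = 7.
h = q_inv·(m₁ − m₂) mod p = 38·(43 − 7) mod 71 = 19.
m = m₂ + h·q = 7 + 19·43 = 824.

824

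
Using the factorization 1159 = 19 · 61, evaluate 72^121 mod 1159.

Mod 19: 72 ≡ 15; by Fermat, exponent reduces to 121 mod 18 = 13; 15^13 ≡ 10 (mod 19).
Mod 61: 72 ≡ 11; by Fermat, exponent reduces to 121 mod 60 = 1; 11^1 ≡ 11 (mod 61).
Combine by CRT: x ≡ 10 (mod 19), x ≡ 11 (mod 61) ⇒ x ≡ 865 (mod 1159).

865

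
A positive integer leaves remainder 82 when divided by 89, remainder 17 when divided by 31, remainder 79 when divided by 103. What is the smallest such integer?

76711

Combine the congruences pairwise.
From m ≡ 82 (mod 89) write m = 82 + 89t. Substituting into m ≡ 17 (mod 31) gives 89t ≡ 28 (mod 31), and since 27⁻¹ ≡ 23 (mod 31), t ≡ 24. Hence m ≡ 82 + 89·24 = 2218 (mod 2759).
From m ≡ 2218 (mod 2759) write m = 2218 + 2759t. Substituting into m ≡ 79 (mod 103) gives 2759t ≡ 24 (mod 103), and since 81⁻¹ ≡ 14 (mod 103), t ≡ 27. Hence m ≡ 2218 + 2759·27 = 76711 (mod 284177).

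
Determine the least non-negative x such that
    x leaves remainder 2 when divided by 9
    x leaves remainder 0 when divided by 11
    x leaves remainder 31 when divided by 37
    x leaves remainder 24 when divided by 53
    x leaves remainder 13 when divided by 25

The moduli are pairwise coprime; N = 9·11·37·53·25 = 4853475.
N/9 = 539275; 539275 ≡ 4 (mod 9); 4·7 ≡ 1, so inverse 7.
N/11 = 441225; 441225 ≡ 4 (mod 11); 4·3 ≡ 1, so inverse 3.
N/37 = 131175; 131175 ≡ 10 (mod 37); 10·26 ≡ 1, so inverse 26.
N/53 = 91575; 91575 ≡ 44 (mod 53); 44·47 ≡ 1, so inverse 47.
N/25 = 194139; 194139 ≡ 14 (mod 25); 14·9 ≡ 1, so inverse 9.
x ≡ 2·539275·7 + 0·441225·3 + 31·131175·26 + 24·91575·47 + 13·194139·9 = 239287763.
239287763 mod 4853475 = 1467488.

1467488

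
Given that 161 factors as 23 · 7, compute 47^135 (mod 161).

Mod 23: 47 ≡ 1; by Fermat, exponent reduces to 135 mod 22 = 3; 1^3 ≡ 1 (mod 23).
Mod 7: 47 ≡ 5; by Fermat, exponent reduces to 135 mod 6 = 3; 5^3 ≡ 6 (mod 7).
Combine by CRT: x ≡ 1 (mod 23), x ≡ 6 (mod 7) ⇒ x ≡ 139 (mod 161).

139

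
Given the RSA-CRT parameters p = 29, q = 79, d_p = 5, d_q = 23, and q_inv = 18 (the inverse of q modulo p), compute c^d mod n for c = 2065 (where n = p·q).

m₁ = c^(d_p) mod p: c ≡ 6 (mod 29), and 6^5 mod 29 = 4.
m₂ = c^(d_q) mod q: c ≡ 11 (mod 79), and 11^23 mod 79 = 2.
h = q_inv·(m₁ − m₂) mod p = 18·(4 − 2) mod 29 = 7.
m = m₂ + h·q = 2 + 7·79 = 555.

555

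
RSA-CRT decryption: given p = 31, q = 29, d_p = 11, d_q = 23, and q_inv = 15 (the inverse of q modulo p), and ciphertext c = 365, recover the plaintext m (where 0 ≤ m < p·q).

m₁ = c^(d_p) mod p: c ≡ 24 (mod 31), and 24^11 mod 31 = 11.
m₂ = c^(d_q) mod q: c ≡ 17 (mod 29), and 17^23 mod 29 = 12.
h = q_inv·(m₁ − m₂) mod p = 15·(11 − 12) mod 31 = 16.
m = m₂ + h·q = 12 + 16·29 = 476.

476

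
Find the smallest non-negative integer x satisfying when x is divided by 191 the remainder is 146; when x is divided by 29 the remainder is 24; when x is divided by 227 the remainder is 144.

1072038

From x ≡ 146 (mod 191) write x = 146 + 191t. Substituting into x ≡ 24 (mod 29) gives 191t ≡ 23 (mod 29), and since 17⁻¹ ≡ 12 (mod 29), t ≡ 15. Hence x ≡ 146 + 191·15 = 3011 (mod 5539).
From x ≡ 3011 (mod 5539) write x = 3011 + 5539t. Substituting into x ≡ 144 (mod 227) gives 5539t ≡ 84 (mod 227), and since 91⁻¹ ≡ 5 (mod 227), t ≡ 193. Hence x ≡ 3011 + 5539·193 = 1072038 (mod 1257353).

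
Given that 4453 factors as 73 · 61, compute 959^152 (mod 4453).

Mod 73: 959 ≡ 10; by Fermat, exponent reduces to 152 mod 72 = 8; 10^8 ≡ 1 (mod 73).
Mod 61: 959 ≡ 44; by Fermat, exponent reduces to 152 mod 60 = 32; 44^32 ≡ 16 (mod 61).
Combine by CRT: x ≡ 1 (mod 73), x ≡ 16 (mod 61) ⇒ x ≡ 3432 (mod 4453).

3432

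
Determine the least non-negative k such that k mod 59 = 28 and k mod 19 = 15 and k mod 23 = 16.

The moduli are pairwise coprime; N = 59·19·23 = 25783.
N/59 = 437; 437 ≡ 24 (mod 59); 24·32 ≡ 1, so inverse 32.
N/19 = 1357; 1357 ≡ 8 (mod 19); 8·12 ≡ 1, so inverse 12.
N/23 = 1121; 1121 ≡ 17 (mod 23); 17·19 ≡ 1, so inverse 19.
k ≡ 28·437·32 + 15·1357·12 + 16·1121·19 = 976596.
976596 mod 25783 = 22625.

22625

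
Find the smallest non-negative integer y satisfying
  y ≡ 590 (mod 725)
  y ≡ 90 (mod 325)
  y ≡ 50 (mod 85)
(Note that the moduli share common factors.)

gcd(725, 325) = 25 and 25 | (90 − 590), so the pair is consistent; merging gives y ≡ 2040 (mod 9425), where 9425 = lcm(725, 325).
gcd(9425, 85) = 5 and 5 | (50 − 2040), so the pair is consistent; merging gives y ≡ 115140 (mod 160225), where 160225 = lcm(9425, 85).
The solution is unique modulo lcm(725, 325, 85) = 160225.

115140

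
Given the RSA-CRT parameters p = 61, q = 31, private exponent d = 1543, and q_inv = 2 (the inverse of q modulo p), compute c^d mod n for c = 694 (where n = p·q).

699

d_p = d mod (p−1) = 1543 mod 60 = 43; d_q = d mod (q−1) = 13.
m₁ = c^(d_p) mod p: c ≡ 23 (mod 61), and 23^43 mod 61 = 28.
m₂ = c^(d_q) mod q: c ≡ 12 (mod 31), and 12^13 mod 31 = 17.
h = q_inv·(m₁ − m₂) mod p = 2·(28 − 17) mod 61 = 22.
m = m₂ + h·q = 17 + 22·31 = 699.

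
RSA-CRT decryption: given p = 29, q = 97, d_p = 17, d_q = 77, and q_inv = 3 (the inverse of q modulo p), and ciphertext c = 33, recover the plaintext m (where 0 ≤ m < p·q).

64

m₁ = c^(d_p) mod p: c ≡ 4 (mod 29), and 4^17 mod 29 = 6.
m₂ = c^(d_q) mod q: c ≡ 33 (mod 97), and 33^77 mod 97 = 64.
h = q_inv·(m₁ − m₂) mod p = 3·(6 − 64) mod 29 = 0.
m = m₂ + h·q = 64 + 0·97 = 64.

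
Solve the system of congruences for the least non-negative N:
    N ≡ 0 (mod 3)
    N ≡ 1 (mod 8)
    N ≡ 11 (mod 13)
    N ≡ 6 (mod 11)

The moduli are pairwise coprime; M = 3·8·13·11 = 3432.
M/3 = 1144; 1144 ≡ 1 (mod 3), inverse 1.
M/8 = 429; 429 ≡ 5 (mod 8); 5·5 ≡ 1, so inverse 5.
M/13 = 264; 264 ≡ 4 (mod 13); 4·10 ≡ 1, so inverse 10.
M/11 = 312; 312 ≡ 4 (mod 11); 4·3 ≡ 1, so inverse 3.
N ≡ 0·1144·1 + 1·429·5 + 11·264·10 + 6·312·3 = 36801.
36801 mod 3432 = 2481.

2481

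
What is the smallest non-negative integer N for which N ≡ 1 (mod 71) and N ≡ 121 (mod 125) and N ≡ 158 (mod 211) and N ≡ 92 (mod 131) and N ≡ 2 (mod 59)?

9802302246

From N ≡ 1 (mod 71) write N = 1 + 71t. Substituting into N ≡ 121 (mod 125) gives 71t ≡ 120 (mod 125), and since 71⁻¹ ≡ 81 (mod 125), t ≡ 95. Hence N ≡ 1 + 71·95 = 6746 (mod 8875).
From N ≡ 6746 (mod 8875) write N = 6746 + 8875t. Substituting into N ≡ 158 (mod 211) gives 8875t ≡ 164 (mod 211), and since 13⁻¹ ≡ 65 (mod 211), t ≡ 110. Hence N ≡ 6746 + 8875·110 = 982996 (mod 1872625).
From N ≡ 982996 (mod 1872625) write N = 982996 + 1872625t. Substituting into N ≡ 92 (mod 131) gives 1872625t ≡ 120 (mod 131), and since 111⁻¹ ≡ 72 (mod 131), t ≡ 125. Hence N ≡ 982996 + 1872625·125 = 235061121 (mod 245313875).
From N ≡ 235061121 (mod 245313875) write N = 235061121 + 245313875t. Substituting into N ≡ 2 (mod 59) gives 245313875t ≡ 14 (mod 59), and since 17⁻¹ ≡ 7 (mod 59), t ≡ 39. Hence N ≡ 235061121 + 245313875·39 = 9802302246 (mod 14473518625).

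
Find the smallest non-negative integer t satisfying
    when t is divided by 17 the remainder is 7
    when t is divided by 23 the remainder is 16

From t ≡ 7 (mod 17) write t = 7 + 17s. Substituting into t ≡ 16 (mod 23) gives 17s ≡ 9 (mod 23), and since 17⁻¹ ≡ 19 (mod 23), s ≡ 10. Hence t ≡ 7 + 17·10 = 177 (mod 391).

177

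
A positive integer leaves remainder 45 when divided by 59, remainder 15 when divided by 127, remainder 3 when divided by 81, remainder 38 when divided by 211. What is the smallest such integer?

110209980

The moduli are pairwise coprime; N = 59·127·81·211 = 128062863.
N/59 = 2170557; 2170557 ≡ 6 (mod 59); 6·10 ≡ 1, so inverse 10.
N/127 = 1008369; 1008369 ≡ 116 (mod 127); 116·23 ≡ 1, so inverse 23.
N/81 = 1581023; 1581023 ≡ 65 (mod 81); 65·5 ≡ 1, so inverse 5.
N/211 = 606933; 606933 ≡ 97 (mod 211); 97·124 ≡ 1, so inverse 124.
k ≡ 45·2170557·10 + 15·1008369·23 + 3·1581023·5 + 38·606933·124 = 4208221596.
4208221596 mod 128062863 = 110209980.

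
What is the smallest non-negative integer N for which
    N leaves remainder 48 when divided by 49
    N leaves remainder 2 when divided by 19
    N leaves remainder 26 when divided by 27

6614

The moduli are pairwise coprime; M = 49·19·27 = 25137.
M/49 = 513; 513 ≡ 23 (mod 49); 23·32 ≡ 1, so inverse 32.
M/19 = 1323; 1323 ≡ 12 (mod 19); 12·8 ≡ 1, so inverse 8.
M/27 = 931; 931 ≡ 13 (mod 27); 13·25 ≡ 1, so inverse 25.
N ≡ 48·513·32 + 2·1323·8 + 26·931·25 = 1414286.
1414286 mod 25137 = 6614.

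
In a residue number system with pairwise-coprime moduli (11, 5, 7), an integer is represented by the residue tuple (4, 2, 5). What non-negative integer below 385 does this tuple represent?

257

The moduli are pairwise coprime; N = 11·5·7 = 385.
N/11 = 35; 35 ≡ 2 (mod 11); 2·6 ≡ 1, so inverse 6.
N/5 = 77; 77 ≡ 2 (mod 5); 2·3 ≡ 1, so inverse 3.
N/7 = 55; 55 ≡ 6 (mod 7); 6·6 ≡ 1, so inverse 6.
x ≡ 4·35·6 + 2·77·3 + 5·55·6 = 2952.
2952 mod 385 = 257.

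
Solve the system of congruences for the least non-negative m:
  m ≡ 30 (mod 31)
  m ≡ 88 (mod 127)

2882

From m ≡ 30 (mod 31) write m = 30 + 31t. Substituting into m ≡ 88 (mod 127) gives 31t ≡ 58 (mod 127), and since 31⁻¹ ≡ 41 (mod 127), t ≡ 92. Hence m ≡ 30 + 31·92 = 2882 (mod 3937).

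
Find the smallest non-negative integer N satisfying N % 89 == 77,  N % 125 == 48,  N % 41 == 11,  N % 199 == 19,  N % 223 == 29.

From N ≡ 77 (mod 89) write N = 77 + 89t. Substituting into N ≡ 48 (mod 125) gives 89t ≡ 96 (mod 125), and since 89⁻¹ ≡ 59 (mod 125), t ≡ 39. Hence N ≡ 77 + 89·39 = 3548 (mod 11125).
From N ≡ 3548 (mod 11125) write N = 3548 + 11125t. Substituting into N ≡ 11 (mod 41) gives 11125t ≡ 30 (mod 41), and since 14⁻¹ ≡ 3 (mod 41), t ≡ 8. Hence N ≡ 3548 + 11125·8 = 92548 (mod 456125).
From N ≡ 92548 (mod 456125) write N = 92548 + 456125t. Substituting into N ≡ 19 (mod 199) gives 456125t ≡ 6 (mod 199), and since 17⁻¹ ≡ 82 (mod 199), t ≡ 94. Hence N ≡ 92548 + 456125·94 = 42968298 (mod 90768875).
From N ≡ 42968298 (mod 90768875) write N = 42968298 + 90768875t. Substituting into N ≡ 29 (mod 223) gives 90768875t ≡ 40 (mod 223), and since 70⁻¹ ≡ 137 (mod 223), t ≡ 128. Hence N ≡ 42968298 + 90768875·128 = 11661384298 (mod 20241459125).

11661384298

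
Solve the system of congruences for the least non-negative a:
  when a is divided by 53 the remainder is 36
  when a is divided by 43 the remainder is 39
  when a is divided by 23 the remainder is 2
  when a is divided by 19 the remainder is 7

621991

Combine the congruences pairwise.
From a ≡ 36 (mod 53) write a = 36 + 53t. Substituting into a ≡ 39 (mod 43) gives 53t ≡ 3 (mod 43), and since 10⁻¹ ≡ 13 (mod 43), t ≡ 39. Hence a ≡ 36 + 53·39 = 2103 (mod 2279).
From a ≡ 2103 (mod 2279) write a = 2103 + 2279t. Substituting into a ≡ 2 (mod 23) gives 2279t ≡ 15 (mod 23), and since 2⁻¹ ≡ 12 (mod 23), t ≡ 19. Hence a ≡ 2103 + 2279·19 = 45404 (mod 52417).
From a ≡ 45404 (mod 52417) write a = 45404 + 52417t. Substituting into a ≡ 7 (mod 19) gives 52417t ≡ 13 (mod 19), and since 15⁻¹ ≡ 14 (mod 19), t ≡ 11. Hence a ≡ 45404 + 52417·11 = 621991 (mod 995923).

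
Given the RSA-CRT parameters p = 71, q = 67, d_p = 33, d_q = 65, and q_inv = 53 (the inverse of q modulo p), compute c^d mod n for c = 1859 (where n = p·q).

m₁ = c^(d_p) mod p: c ≡ 13 (mod 71), and 13^33 mod 71 = 21.
m₂ = c^(d_q) mod q: c ≡ 50 (mod 67), and 50^65 mod 67 = 63.
h = q_inv·(m₁ − m₂) mod p = 53·(21 − 63) mod 71 = 46.
m = m₂ + h·q = 63 + 46·67 = 3145.

3145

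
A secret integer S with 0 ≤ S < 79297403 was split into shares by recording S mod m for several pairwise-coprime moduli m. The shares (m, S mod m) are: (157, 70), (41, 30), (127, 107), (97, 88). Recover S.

The moduli are pairwise coprime; N = 157·41·127·97 = 79297403.
N/157 = 505079; 505079 ≡ 10 (mod 157); 10·110 ≡ 1, so inverse 110.
N/41 = 1934083; 1934083 ≡ 31 (mod 41); 31·4 ≡ 1, so inverse 4.
N/127 = 624389; 624389 ≡ 57 (mod 127); 57·78 ≡ 1, so inverse 78.
N/97 = 817499; 817499 ≡ 80 (mod 97); 80·57 ≡ 1, so inverse 57.
S ≡ 70·505079·110 + 30·1934083·4 + 107·624389·78 + 88·817499·57 = 13432923838.
13432923838 mod 79297403 = 31662731.

31662731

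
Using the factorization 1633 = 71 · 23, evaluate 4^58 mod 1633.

202

Mod 71: 4 ≡ 4; 4^58 ≡ 60 (mod 71).
Mod 23: 4 ≡ 4; by Fermat, exponent reduces to 58 mod 22 = 14; 4^14 ≡ 18 (mod 23).
Combine by CRT: x ≡ 60 (mod 71), x ≡ 18 (mod 23) ⇒ x ≡ 202 (mod 1633).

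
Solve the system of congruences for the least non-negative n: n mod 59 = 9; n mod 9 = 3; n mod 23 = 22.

1425

Combine the congruences pairwise.
From n ≡ 9 (mod 59) write n = 9 + 59t. Substituting into n ≡ 3 (mod 9) gives 59t ≡ 3 (mod 9), and since 5⁻¹ ≡ 2 (mod 9), t ≡ 6. Hence n ≡ 9 + 59·6 = 363 (mod 531).
From n ≡ 363 (mod 531) write n = 363 + 531t. Substituting into n ≡ 22 (mod 23) gives 531t ≡ 4 (mod 23), and since 2⁻¹ ≡ 12 (mod 23), t ≡ 2. Hence n ≡ 363 + 531·2 = 1425 (mod 12213).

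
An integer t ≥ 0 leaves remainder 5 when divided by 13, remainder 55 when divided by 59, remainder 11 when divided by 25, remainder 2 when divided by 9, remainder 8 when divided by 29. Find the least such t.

4897586

The moduli are pairwise coprime; N = 13·59·25·9·29 = 5004675.
N/13 = 384975; 384975 ≡ 6 (mod 13); 6·11 ≡ 1, so inverse 11.
N/59 = 84825; 84825 ≡ 42 (mod 59); 42·52 ≡ 1, so inverse 52.
N/25 = 200187; 200187 ≡ 12 (mod 25); 12·23 ≡ 1, so inverse 23.
N/9 = 556075; 556075 ≡ 1 (mod 9), inverse 1.
N/29 = 172575; 172575 ≡ 25 (mod 29); 25·7 ≡ 1, so inverse 7.
t ≡ 5·384975·11 + 55·84825·52 + 11·200187·23 + 2·556075·1 + 8·172575·7 = 325196786.
325196786 mod 5004675 = 4897586.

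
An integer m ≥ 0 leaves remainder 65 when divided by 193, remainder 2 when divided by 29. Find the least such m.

2960

Combine the congruences pairwise.
From m ≡ 65 (mod 193) write m = 65 + 193t. Substituting into m ≡ 2 (mod 29) gives 193t ≡ 24 (mod 29), and since 19⁻¹ ≡ 26 (mod 29), t ≡ 15. Hence m ≡ 65 + 193·15 = 2960 (mod 5597).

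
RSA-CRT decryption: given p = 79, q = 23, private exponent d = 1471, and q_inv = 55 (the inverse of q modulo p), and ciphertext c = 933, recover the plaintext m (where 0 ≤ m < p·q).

d_p = d mod (p−1) = 1471 mod 78 = 67; d_q = d mod (q−1) = 19.
m₁ = c^(d_p) mod p: c ≡ 64 (mod 79), and 64^67 mod 79 = 67.
m₂ = c^(d_q) mod q: c ≡ 13 (mod 23), and 13^19 mod 23 = 2.
h = q_inv·(m₁ − m₂) mod p = 55·(67 − 2) mod 79 = 20.
m = m₂ + h·q = 2 + 20·23 = 462.

462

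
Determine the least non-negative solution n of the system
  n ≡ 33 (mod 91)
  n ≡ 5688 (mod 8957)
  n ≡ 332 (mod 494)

gcd(91, 8957) = 13 and 13 | (5688 − 33), so the pair is consistent; merging gives n ≡ 23602 (mod 62699), where 62699 = lcm(91, 8957).
gcd(62699, 494) = 13 and 13 | (332 − 23602), so the pair is consistent; merging gives n ≡ 901388 (mod 2382562), where 2382562 = lcm(62699, 494).
The solution is unique modulo lcm(91, 8957, 494) = 2382562.

901388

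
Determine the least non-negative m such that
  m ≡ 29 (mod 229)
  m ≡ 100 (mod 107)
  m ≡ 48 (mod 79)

The moduli are pairwise coprime; N = 229·107·79 = 1935737.
N/229 = 8453; 8453 ≡ 209 (mod 229); 209·103 ≡ 1, so inverse 103.
N/107 = 18091; 18091 ≡ 8 (mod 107); 8·67 ≡ 1, so inverse 67.
N/79 = 24503; 24503 ≡ 13 (mod 79); 13·73 ≡ 1, so inverse 73.
m ≡ 29·8453·103 + 100·18091·67 + 48·24503·73 = 232317323.
232317323 mod 1935737 = 28883.

28883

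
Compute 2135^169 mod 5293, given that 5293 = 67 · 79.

608

Mod 67: 2135 ≡ 58; by Fermat, exponent reduces to 169 mod 66 = 37; 58^37 ≡ 5 (mod 67).
Mod 79: 2135 ≡ 2; by Fermat, exponent reduces to 169 mod 78 = 13; 2^13 ≡ 55 (mod 79).
Combine by CRT: x ≡ 5 (mod 67), x ≡ 55 (mod 79) ⇒ x ≡ 608 (mod 5293).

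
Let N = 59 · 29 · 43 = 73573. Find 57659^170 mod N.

Mod 59: 57659 ≡ 16; by Fermat, exponent reduces to 170 mod 58 = 54; 16^54 ≡ 9 (mod 59).
Mod 29: 57659 ≡ 7; by Fermat, exponent reduces to 170 mod 28 = 2; 7^2 ≡ 20 (mod 29).
Mod 43: 57659 ≡ 39; by Fermat, exponent reduces to 170 mod 42 = 2; 39^2 ≡ 16 (mod 43).
Combine by CRT: x ≡ 9 (mod 59), x ≡ 20 (mod 29), x ≡ 16 (mod 43) ⇒ x ≡ 24612 (mod 73573).

24612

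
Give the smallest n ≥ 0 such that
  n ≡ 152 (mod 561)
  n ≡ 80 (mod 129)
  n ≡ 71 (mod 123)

679523

gcd(561, 129) = 3 and 3 | (80 − 152), so the pair is consistent; merging gives n ≡ 4079 (mod 24123), where 24123 = lcm(561, 129).
gcd(24123, 123) = 3 and 3 | (71 − 4079), so the pair is consistent; merging gives n ≡ 679523 (mod 989043), where 989043 = lcm(24123, 123).
The solution is unique modulo lcm(561, 129, 123) = 989043.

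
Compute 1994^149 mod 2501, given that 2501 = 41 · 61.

Mod 41: 1994 ≡ 26; by Fermat, exponent reduces to 149 mod 40 = 29; 26^29 ≡ 24 (mod 41).
Mod 61: 1994 ≡ 42; by Fermat, exponent reduces to 149 mod 60 = 29; 42^29 ≡ 16 (mod 61).
Combine by CRT: x ≡ 24 (mod 41), x ≡ 16 (mod 61) ⇒ x ≡ 1541 (mod 2501).

1541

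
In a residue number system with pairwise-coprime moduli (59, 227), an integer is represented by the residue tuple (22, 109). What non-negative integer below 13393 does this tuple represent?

11232

From x ≡ 22 (mod 59) write x = 22 + 59t. Substituting into x ≡ 109 (mod 227) gives 59t ≡ 87 (mod 227), and since 59⁻¹ ≡ 177 (mod 227), t ≡ 190. Hence x ≡ 22 + 59·190 = 11232 (mod 13393).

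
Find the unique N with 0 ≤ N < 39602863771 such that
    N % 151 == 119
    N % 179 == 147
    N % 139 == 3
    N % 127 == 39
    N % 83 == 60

25559514325

Combine the congruences pairwise.
From N ≡ 119 (mod 151) write N = 119 + 151t. Substituting into N ≡ 147 (mod 179) gives 151t ≡ 28 (mod 179), and since 151⁻¹ ≡ 147 (mod 179), t ≡ 178. Hence N ≡ 119 + 151·178 = 26997 (mod 27029).
From N ≡ 26997 (mod 27029) write N = 26997 + 27029t. Substituting into N ≡ 3 (mod 139) gives 27029t ≡ 111 (mod 139), and since 63⁻¹ ≡ 64 (mod 139), t ≡ 15. Hence N ≡ 26997 + 27029·15 = 432432 (mod 3757031).
From N ≡ 432432 (mod 3757031) write N = 432432 + 3757031t. Substituting into N ≡ 39 (mod 127) gives 3757031t ≡ 42 (mod 127), and since 117⁻¹ ≡ 38 (mod 127), t ≡ 72. Hence N ≡ 432432 + 3757031·72 = 270938664 (mod 477142937).
From N ≡ 270938664 (mod 477142937) write N = 270938664 + 477142937t. Substituting into N ≡ 60 (mod 83) gives 477142937t ≡ 39 (mod 83), and since 7⁻¹ ≡ 12 (mod 83), t ≡ 53. Hence N ≡ 270938664 + 477142937·53 = 25559514325 (mod 39602863771).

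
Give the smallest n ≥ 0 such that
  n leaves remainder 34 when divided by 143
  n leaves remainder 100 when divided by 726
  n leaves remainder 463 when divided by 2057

gcd(143, 726) = 11 and 11 | (100 − 34), so the pair is consistent; merging gives n ≡ 5182 (mod 9438), where 9438 = lcm(143, 726).
gcd(9438, 2057) = 121 and 121 | (463 − 5182), so the pair is consistent; merging gives n ≡ 80686 (mod 160446), where 160446 = lcm(9438, 2057).
The solution is unique modulo lcm(143, 726, 2057) = 160446.

80686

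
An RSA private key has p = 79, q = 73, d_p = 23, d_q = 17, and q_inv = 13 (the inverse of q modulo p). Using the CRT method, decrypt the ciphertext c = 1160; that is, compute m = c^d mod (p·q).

m₁ = c^(d_p) mod p: c ≡ 54 (mod 79), and 54^23 mod 79 = 6.
m₂ = c^(d_q) mod q: c ≡ 65 (mod 73), and 65^17 mod 73 = 9.
h = q_inv·(m₁ − m₂) mod p = 13·(6 − 9) mod 79 = 40.
m = m₂ + h·q = 9 + 40·73 = 2929.

2929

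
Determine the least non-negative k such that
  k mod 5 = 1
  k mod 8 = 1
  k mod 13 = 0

481

From k ≡ 1 (mod 5) write k = 1 + 5t. Substituting into k ≡ 1 (mod 8) gives 5t ≡ 0 (mod 8), and since 5⁻¹ ≡ 5 (mod 8), t ≡ 0. Hence k ≡ 1 + 5·0 = 1 (mod 40).
From k ≡ 1 (mod 40) write k = 1 + 40t. Substituting into k ≡ 0 (mod 13) gives 40t ≡ 12 (mod 13), and since 1⁻¹ ≡ 1 (mod 13), t ≡ 12. Hence k ≡ 1 + 40·12 = 481 (mod 520).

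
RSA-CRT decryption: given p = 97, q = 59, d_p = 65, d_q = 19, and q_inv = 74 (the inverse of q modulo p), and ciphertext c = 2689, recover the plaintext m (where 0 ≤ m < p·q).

70

m₁ = c^(d_p) mod p: c ≡ 70 (mod 97), and 70^65 mod 97 = 70.
m₂ = c^(d_q) mod q: c ≡ 34 (mod 59), and 34^19 mod 59 = 11.
h = q_inv·(m₁ − m₂) mod p = 74·(70 − 11) mod 97 = 1.
m = m₂ + h·q = 11 + 1·59 = 70.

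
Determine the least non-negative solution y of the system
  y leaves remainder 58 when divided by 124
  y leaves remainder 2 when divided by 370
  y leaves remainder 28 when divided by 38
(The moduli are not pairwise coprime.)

gcd(124, 370) = 2 and 2 | (2 − 58), so the pair is consistent; merging gives y ≡ 12582 (mod 22940), where 22940 = lcm(124, 370).
gcd(22940, 38) = 2 and 2 | (28 − 12582), so the pair is consistent; merging gives y ≡ 402562 (mod 435860), where 435860 = lcm(22940, 38).
The solution is unique modulo lcm(124, 370, 38) = 435860.

402562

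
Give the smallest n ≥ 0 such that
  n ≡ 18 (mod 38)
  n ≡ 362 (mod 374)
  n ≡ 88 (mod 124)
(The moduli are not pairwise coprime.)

204192

Combine the congruences pairwise.
gcd(38, 374) = 2 and 2 | (362 − 18), so the pair is consistent; merging gives n ≡ 5224 (mod 7106), where 7106 = lcm(38, 374).
gcd(7106, 124) = 2 and 2 | (88 − 5224), so the pair is consistent; merging gives n ≡ 204192 (mod 440572), where 440572 = lcm(7106, 124).
The solution is unique modulo lcm(38, 374, 124) = 440572.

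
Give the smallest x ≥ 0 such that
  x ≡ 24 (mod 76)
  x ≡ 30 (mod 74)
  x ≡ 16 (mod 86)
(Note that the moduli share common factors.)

53680

gcd(76, 74) = 2 and 2 | (30 − 24), so the pair is consistent; merging gives x ≡ 252 (mod 2812), where 2812 = lcm(76, 74).
gcd(2812, 86) = 2 and 2 | (16 − 252), so the pair is consistent; merging gives x ≡ 53680 (mod 120916), where 120916 = lcm(2812, 86).
The solution is unique modulo lcm(76, 74, 86) = 120916.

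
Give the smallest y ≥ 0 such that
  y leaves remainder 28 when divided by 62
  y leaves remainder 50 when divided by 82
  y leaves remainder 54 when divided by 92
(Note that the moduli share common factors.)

5298

gcd(62, 82) = 2 and 2 | (50 − 28), so the pair is consistent; merging gives y ≡ 214 (mod 2542), where 2542 = lcm(62, 82).
gcd(2542, 92) = 2 and 2 | (54 − 214), so the pair is consistent; merging gives y ≡ 5298 (mod 116932), where 116932 = lcm(2542, 92).
The solution is unique modulo lcm(62, 82, 92) = 116932.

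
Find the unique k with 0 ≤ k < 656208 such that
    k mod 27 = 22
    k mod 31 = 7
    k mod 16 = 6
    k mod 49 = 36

The moduli are pairwise coprime; N = 27·31·16·49 = 656208.
N/27 = 24304; 24304 ≡ 4 (mod 27); 4·7 ≡ 1, so inverse 7.
N/31 = 21168; 21168 ≡ 26 (mod 31); 26·6 ≡ 1, so inverse 6.
N/16 = 41013; 41013 ≡ 5 (mod 16); 5·13 ≡ 1, so inverse 13.
N/49 = 13392; 13392 ≡ 15 (mod 49); 15·36 ≡ 1, so inverse 36.
k ≡ 22·24304·7 + 7·21168·6 + 6·41013·13 + 36·13392·36 = 25186918.
25186918 mod 656208 = 251014.

251014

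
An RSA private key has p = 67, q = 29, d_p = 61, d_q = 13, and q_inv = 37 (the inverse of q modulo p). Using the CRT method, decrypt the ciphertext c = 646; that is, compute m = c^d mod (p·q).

1526

m₁ = c^(d_p) mod p: c ≡ 43 (mod 67), and 43^61 mod 67 = 52.
m₂ = c^(d_q) mod q: c ≡ 8 (mod 29), and 8^13 mod 29 = 18.
h = q_inv·(m₁ − m₂) mod p = 37·(52 − 18) mod 67 = 52.
m = m₂ + h·q = 18 + 52·29 = 1526.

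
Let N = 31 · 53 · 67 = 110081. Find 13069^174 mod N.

Mod 31: 13069 ≡ 18; by Fermat, exponent reduces to 174 mod 30 = 24; 18^24 ≡ 2 (mod 31).
Mod 53: 13069 ≡ 31; by Fermat, exponent reduces to 174 mod 52 = 18; 31^18 ≡ 43 (mod 53).
Mod 67: 13069 ≡ 4; by Fermat, exponent reduces to 174 mod 66 = 42; 4^42 ≡ 40 (mod 67).
Combine by CRT: x ≡ 2 (mod 31), x ≡ 43 (mod 53), x ≡ 40 (mod 67) ⇒ x ≡ 46471 (mod 110081).

46471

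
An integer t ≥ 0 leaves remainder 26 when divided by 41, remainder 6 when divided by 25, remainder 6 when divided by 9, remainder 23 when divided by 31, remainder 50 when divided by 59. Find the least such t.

The moduli are pairwise coprime; N = 41·25·9·31·59 = 16872525.
N/41 = 411525; 411525 ≡ 8 (mod 41); 8·36 ≡ 1, so inverse 36.
N/25 = 674901; 674901 ≡ 1 (mod 25), inverse 1.
N/9 = 1874725; 1874725 ≡ 7 (mod 9); 7·4 ≡ 1, so inverse 4.
N/31 = 544275; 544275 ≡ 8 (mod 31); 8·4 ≡ 1, so inverse 4.
N/59 = 285975; 285975 ≡ 2 (mod 59); 2·30 ≡ 1, so inverse 30.
t ≡ 26·411525·36 + 6·674901·1 + 6·1874725·4 + 23·544275·4 + 50·285975·30 = 913266006.
913266006 mod 16872525 = 2149656.

2149656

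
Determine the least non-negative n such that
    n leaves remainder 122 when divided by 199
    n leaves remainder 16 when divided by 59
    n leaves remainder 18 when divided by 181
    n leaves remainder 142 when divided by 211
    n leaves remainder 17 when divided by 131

From n ≡ 122 (mod 199) write n = 122 + 199t. Substituting into n ≡ 16 (mod 59) gives 199t ≡ 12 (mod 59), and since 22⁻¹ ≡ 51 (mod 59), t ≡ 22. Hence n ≡ 122 + 199·22 = 4500 (mod 11741).
From n ≡ 4500 (mod 11741) write n = 4500 + 11741t. Substituting into n ≡ 18 (mod 181) gives 11741t ≡ 43 (mod 181), and since 157⁻¹ ≡ 98 (mod 181), t ≡ 51. Hence n ≡ 4500 + 11741·51 = 603291 (mod 2125121).
From n ≡ 603291 (mod 2125121) write n = 603291 + 2125121t. Substituting into n ≡ 142 (mod 211) gives 2125121t ≡ 100 (mod 211), and since 140⁻¹ ≡ 104 (mod 211), t ≡ 61. Hence n ≡ 603291 + 2125121·61 = 130235672 (mod 448400531).
From n ≡ 130235672 (mod 448400531) write n = 130235672 + 448400531t. Substituting into n ≡ 17 (mod 131) gives 448400531t ≡ 91 (mod 131), and since 107⁻¹ ≡ 60 (mod 131), t ≡ 89. Hence n ≡ 130235672 + 448400531·89 = 40037882931 (mod 58740469561).

40037882931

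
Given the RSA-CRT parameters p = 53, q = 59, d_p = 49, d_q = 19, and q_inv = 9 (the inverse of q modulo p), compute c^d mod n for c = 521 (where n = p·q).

m₁ = c^(d_p) mod p: c ≡ 44 (mod 53), and 44^49 mod 53 = 49.
m₂ = c^(d_q) mod q: c ≡ 49 (mod 59), and 49^19 mod 59 = 26.
h = q_inv·(m₁ − m₂) mod p = 9·(49 − 26) mod 53 = 48.
m = m₂ + h·q = 26 + 48·59 = 2858.

2858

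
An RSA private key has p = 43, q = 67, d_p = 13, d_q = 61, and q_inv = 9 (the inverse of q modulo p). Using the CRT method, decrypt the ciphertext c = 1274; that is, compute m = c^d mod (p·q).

1341

m₁ = c^(d_p) mod p: c ≡ 27 (mod 43), and 27^13 mod 43 = 8.
m₂ = c^(d_q) mod q: c ≡ 1 (mod 67), and 1^61 mod 67 = 1.
h = q_inv·(m₁ − m₂) mod p = 9·(8 − 1) mod 43 = 20.
m = m₂ + h·q = 1 + 20·67 = 1341.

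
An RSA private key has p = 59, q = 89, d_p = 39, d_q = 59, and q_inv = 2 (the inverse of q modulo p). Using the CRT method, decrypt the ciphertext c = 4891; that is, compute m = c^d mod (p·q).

m₁ = c^(d_p) mod p: c ≡ 53 (mod 59), and 53^39 mod 59 = 26.
m₂ = c^(d_q) mod q: c ≡ 85 (mod 89), and 85^59 mod 89 = 11.
h = q_inv·(m₁ − m₂) mod p = 2·(26 − 11) mod 59 = 30.
m = m₂ + h·q = 11 + 30·89 = 2681.

2681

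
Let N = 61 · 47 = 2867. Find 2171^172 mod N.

Mod 61: 2171 ≡ 36; by Fermat, exponent reduces to 172 mod 60 = 52; 36^52 ≡ 12 (mod 61).
Mod 47: 2171 ≡ 9; by Fermat, exponent reduces to 172 mod 46 = 34; 9^34 ≡ 16 (mod 47).
Combine by CRT: x ≡ 12 (mod 61), x ≡ 16 (mod 47) ⇒ x ≡ 439 (mod 2867).

439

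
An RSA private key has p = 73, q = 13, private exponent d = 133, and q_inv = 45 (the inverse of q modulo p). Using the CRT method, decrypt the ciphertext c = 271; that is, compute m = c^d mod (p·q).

d_p = d mod (p−1) = 133 mod 72 = 61; d_q = d mod (q−1) = 1.
m₁ = c^(d_p) mod p: c ≡ 52 (mod 73), and 52^61 mod 73 = 21.
m₂ = c^(d_q) mod q: c ≡ 11 (mod 13), and 11^1 mod 13 = 11.
h = q_inv·(m₁ − m₂) mod p = 45·(21 − 11) mod 73 = 12.
m = m₂ + h·q = 11 + 12·13 = 167.

167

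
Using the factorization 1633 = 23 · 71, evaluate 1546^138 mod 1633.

606

Mod 23: 1546 ≡ 5; by Fermat, exponent reduces to 138 mod 22 = 6; 5^6 ≡ 8 (mod 23).
Mod 71: 1546 ≡ 55; by Fermat, exponent reduces to 138 mod 70 = 68; 55^68 ≡ 38 (mod 71).
Combine by CRT: x ≡ 8 (mod 23), x ≡ 38 (mod 71) ⇒ x ≡ 606 (mod 1633).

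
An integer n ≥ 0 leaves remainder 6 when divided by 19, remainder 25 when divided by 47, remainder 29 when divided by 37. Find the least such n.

The moduli are pairwise coprime; M = 19·47·37 = 33041.
M/19 = 1739; 1739 ≡ 10 (mod 19); 10·2 ≡ 1, so inverse 2.
M/47 = 703; 703 ≡ 45 (mod 47); 45·23 ≡ 1, so inverse 23.
M/37 = 893; 893 ≡ 5 (mod 37); 5·15 ≡ 1, so inverse 15.
n ≡ 6·1739·2 + 25·703·23 + 29·893·15 = 813548.
813548 mod 33041 = 20564.

20564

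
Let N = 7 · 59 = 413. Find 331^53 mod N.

25

Mod 7: 331 ≡ 2; by Fermat, exponent reduces to 53 mod 6 = 5; 2^5 ≡ 4 (mod 7).
Mod 59: 331 ≡ 36; 36^53 ≡ 25 (mod 59).
Combine by CRT: x ≡ 4 (mod 7), x ≡ 25 (mod 59) ⇒ x ≡ 25 (mod 413).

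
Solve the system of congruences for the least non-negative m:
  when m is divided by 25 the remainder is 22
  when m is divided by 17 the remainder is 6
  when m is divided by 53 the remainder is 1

12297

The moduli are pairwise coprime; N = 25·17·53 = 22525.
N/25 = 901; 901 ≡ 1 (mod 25), inverse 1.
N/17 = 1325; 1325 ≡ 16 (mod 17); 16·16 ≡ 1, so inverse 16.
N/53 = 425; 425 ≡ 1 (mod 53), inverse 1.
m ≡ 22·901·1 + 6·1325·16 + 1·425·1 = 147447.
147447 mod 22525 = 12297.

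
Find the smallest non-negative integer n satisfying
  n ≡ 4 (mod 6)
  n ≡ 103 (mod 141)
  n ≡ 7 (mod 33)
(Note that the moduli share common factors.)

Combine the congruences pairwise.
gcd(6, 141) = 3 and 3 | (103 − 4), so the pair is consistent; merging gives n ≡ 244 (mod 282), where 282 = lcm(6, 141).
gcd(282, 33) = 3 and 3 | (7 − 244), so the pair is consistent; merging gives n ≡ 2218 (mod 3102), where 3102 = lcm(282, 33).
The solution is unique modulo lcm(6, 141, 33) = 3102.

2218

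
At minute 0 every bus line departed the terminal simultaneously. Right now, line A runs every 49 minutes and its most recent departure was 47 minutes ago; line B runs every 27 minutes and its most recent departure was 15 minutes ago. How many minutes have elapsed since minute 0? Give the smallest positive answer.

From t ≡ 47 (mod 49) write t = 47 + 49s. Substituting into t ≡ 15 (mod 27) gives 49s ≡ 22 (mod 27), and since 22⁻¹ ≡ 16 (mod 27), s ≡ 1. Hence t ≡ 47 + 49·1 = 96 (mod 1323).

96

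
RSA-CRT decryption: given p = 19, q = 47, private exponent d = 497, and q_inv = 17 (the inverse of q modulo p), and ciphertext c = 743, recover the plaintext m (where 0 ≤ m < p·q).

d_p = d mod (p−1) = 497 mod 18 = 11; d_q = d mod (q−1) = 37.
m₁ = c^(d_p) mod p: c ≡ 2 (mod 19), and 2^11 mod 19 = 15.
m₂ = c^(d_q) mod q: c ≡ 38 (mod 47), and 38^37 mod 47 = 39.
h = q_inv·(m₁ − m₂) mod p = 17·(15 − 39) mod 19 = 10.
m = m₂ + h·q = 39 + 10·47 = 509.

509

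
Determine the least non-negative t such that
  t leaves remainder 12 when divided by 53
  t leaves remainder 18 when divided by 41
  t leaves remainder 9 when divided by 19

The moduli are pairwise coprime; N = 53·41·19 = 41287.
N/53 = 779; 779 ≡ 37 (mod 53); 37·43 ≡ 1, so inverse 43.
N/41 = 1007; 1007 ≡ 23 (mod 41); 23·25 ≡ 1, so inverse 25.
N/19 = 2173; 2173 ≡ 7 (mod 19); 7·11 ≡ 1, so inverse 11.
t ≡ 12·779·43 + 18·1007·25 + 9·2173·11 = 1070241.
1070241 mod 41287 = 38066.

38066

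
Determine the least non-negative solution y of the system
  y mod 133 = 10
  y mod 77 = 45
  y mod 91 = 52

gcd(133, 77) = 7 and 7 | (45 − 10), so the pair is consistent; merging gives y ≡ 276 (mod 1463), where 1463 = lcm(133, 77).
gcd(1463, 91) = 7 and 7 | (52 − 276), so the pair is consistent; merging gives y ≡ 10517 (mod 19019), where 19019 = lcm(1463, 91).
The solution is unique modulo lcm(133, 77, 91) = 19019.

10517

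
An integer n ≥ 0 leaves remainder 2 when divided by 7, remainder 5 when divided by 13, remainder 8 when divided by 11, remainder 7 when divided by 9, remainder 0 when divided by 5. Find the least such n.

26980

The moduli are pairwise coprime; M = 7·13·11·9·5 = 45045.
M/7 = 6435; 6435 ≡ 2 (mod 7); 2·4 ≡ 1, so inverse 4.
M/13 = 3465; 3465 ≡ 7 (mod 13); 7·2 ≡ 1, so inverse 2.
M/11 = 4095; 4095 ≡ 3 (mod 11); 3·4 ≡ 1, so inverse 4.
M/9 = 5005; 5005 ≡ 1 (mod 9), inverse 1.
M/5 = 9009; 9009 ≡ 4 (mod 5); 4·4 ≡ 1, so inverse 4.
n ≡ 2·6435·4 + 5·3465·2 + 8·4095·4 + 7·5005·1 + 0·9009·4 = 252205.
252205 mod 45045 = 26980.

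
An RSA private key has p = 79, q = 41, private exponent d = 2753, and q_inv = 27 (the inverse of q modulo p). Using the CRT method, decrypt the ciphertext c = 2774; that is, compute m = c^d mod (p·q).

d_p = d mod (p−1) = 2753 mod 78 = 23; d_q = d mod (q−1) = 33.
m₁ = c^(d_p) mod p: c ≡ 9 (mod 79), and 9^23 mod 79 = 25.
m₂ = c^(d_q) mod q: c ≡ 27 (mod 41), and 27^33 mod 41 = 27.
h = q_inv·(m₁ − m₂) mod p = 27·(25 − 27) mod 79 = 25.
m = m₂ + h·q = 27 + 25·41 = 1052.

1052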